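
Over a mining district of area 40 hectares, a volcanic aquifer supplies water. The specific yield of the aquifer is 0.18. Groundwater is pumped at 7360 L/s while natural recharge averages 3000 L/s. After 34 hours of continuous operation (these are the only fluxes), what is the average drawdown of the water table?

A = 40 hectares = 4 × 10^5 m²
Net abstraction = 7360 − 3000 = 4360 L/s
Q_net = 4360 L/s = 3.767 × 10^5 m³/d
t = 34 hours = 1.417 d
ΔV = Q × t = 3.767 × 10^5 m³/d × 1.417 d = 5.337 × 10^5 m³
Δh = ΔV / (Sy × A) = 5.337 × 10^5 / (0.18 × 4 × 10^5) = 7.412 m

Δh ≈ 7.41 m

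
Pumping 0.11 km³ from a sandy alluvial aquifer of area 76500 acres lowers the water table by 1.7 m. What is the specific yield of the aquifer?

A = 76500 acres = 3.096 × 10^8 m²
ΔV = 0.11 km³ = 1.1 × 10^8 m³
Sy = ΔV / (A × Δh) = 1.1 × 10^8 m³ / (3.096 × 10^8 m² × 1.7 m) = 0.209

Sy ≈ 0.21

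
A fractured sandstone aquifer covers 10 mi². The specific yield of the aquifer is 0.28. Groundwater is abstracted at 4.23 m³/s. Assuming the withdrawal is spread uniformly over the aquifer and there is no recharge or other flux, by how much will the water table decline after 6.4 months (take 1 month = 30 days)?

Δh ≈ 9.68 m

A = 10 mi² = 2.59 × 10^7 m²
Q = 4.23 m³/s = 3.655 × 10^5 m³/d
t = 6.4 months = 192 d
ΔV = Q × t = 3.655 × 10^5 m³/d × 192 d = 7.017 × 10^7 m³
Δh = ΔV / (Sy × A) = 7.017 × 10^7 / (0.28 × 2.59 × 10^7) = 9.676 m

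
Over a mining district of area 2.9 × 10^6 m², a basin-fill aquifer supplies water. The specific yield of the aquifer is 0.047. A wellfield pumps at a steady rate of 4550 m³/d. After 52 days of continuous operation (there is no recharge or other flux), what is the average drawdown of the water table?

Δh ≈ 1.74 m

ΔV = Q × t = 4550 m³/d × 52 d = 2.366 × 10^5 m³
Δh = ΔV / (Sy × A) = 2.366 × 10^5 / (0.047 × 2.9 × 10^6) = 1.736 m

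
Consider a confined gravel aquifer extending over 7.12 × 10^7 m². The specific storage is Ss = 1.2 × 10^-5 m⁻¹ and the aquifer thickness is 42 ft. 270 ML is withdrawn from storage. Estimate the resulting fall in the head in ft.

b = 42 ft = 12.8 m
S = Ss × b = 1.2 × 10^-5 m⁻¹ × 12.8 m = 1.536 × 10^-4
ΔV = 270 ML = 2.7 × 10^5 m³
Δh = ΔV / (S × A) = 2.7 × 10^5 m³ / (1.536 × 10^-4 × 7.12 × 10^7 m²) = 24.69 m
Δh = 24.69 m = 80.99 ft

Δh ≈ 81 ft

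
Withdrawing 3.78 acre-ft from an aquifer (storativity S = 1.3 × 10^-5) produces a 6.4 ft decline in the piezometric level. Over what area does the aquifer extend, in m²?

Δh = 6.4 ft = 1.951 m
ΔV = 3.78 acre-ft = 4663 m³
A = ΔV / (S × Δh) = 4663 / (1.3 × 10^-5 × 1.951) = 1.839 × 10^8 m²

A ≈ 1.84 × 10^8 m²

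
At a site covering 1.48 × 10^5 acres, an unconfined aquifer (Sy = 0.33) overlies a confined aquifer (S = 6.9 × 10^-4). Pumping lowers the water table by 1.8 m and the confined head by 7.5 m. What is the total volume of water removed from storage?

ΔV ≈ 3.59 × 10^8 m³

A = 1.48 × 10^5 acres = 5.989 × 10^8 m²
Unconfined: ΔV_u = Sy × A × Δh_u = 0.33 × 5.989 × 10^8 × 1.8 = 3.558 × 10^8 m³
Confined: ΔV_c = S × A × Δh_c = 6.9 × 10^-4 × 5.989 × 10^8 × 7.5 = 3.099 × 10^6 m³
Total ΔV = 3.558 × 10^8 + 3.099 × 10^6 = 3.589 × 10^8 m³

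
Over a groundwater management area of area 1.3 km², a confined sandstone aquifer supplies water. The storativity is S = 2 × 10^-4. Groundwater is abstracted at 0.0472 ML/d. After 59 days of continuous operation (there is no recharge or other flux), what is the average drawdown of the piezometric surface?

Δh ≈ 10.7 m

A = 1.3 km² = 1.3 × 10^6 m²
Q = 0.0472 ML/d = 47.2 m³/d
ΔV = Q × t = 47.2 m³/d × 59 d = 2785 m³
Δh = ΔV / (S × A) = 2785 / (2 × 10^-4 × 1.3 × 10^6) = 10.71 m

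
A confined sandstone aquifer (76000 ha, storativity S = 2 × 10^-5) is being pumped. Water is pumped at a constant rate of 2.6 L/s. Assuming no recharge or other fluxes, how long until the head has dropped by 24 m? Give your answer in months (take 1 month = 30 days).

t ≈ 54.1 months

A = 76000 ha = 7.6 × 10^8 m²
ΔV = S × A × Δh = 2 × 10^-5 × 7.6 × 10^8 × 24 = 3.648 × 10^5 m³
Q = 2.6 L/s = 224.6 m³/d
t = ΔV / Q = 3.648 × 10^5 m³ / 224.6 m³/d = 1624 d
t = 1624 d ≈ 54.13 months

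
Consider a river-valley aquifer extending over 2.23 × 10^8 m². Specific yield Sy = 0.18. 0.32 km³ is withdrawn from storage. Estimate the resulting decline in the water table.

ΔV = 0.32 km³ = 3.2 × 10^8 m³
Δh = ΔV / (Sy × A) = 3.2 × 10^8 m³ / (0.18 × 2.23 × 10^8 m²) = 7.972 m

Δh ≈ 7.97 m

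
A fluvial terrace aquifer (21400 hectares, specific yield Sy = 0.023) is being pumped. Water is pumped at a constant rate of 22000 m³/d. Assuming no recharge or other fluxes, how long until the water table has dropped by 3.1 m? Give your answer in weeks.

A = 21400 hectares = 2.14 × 10^8 m²
ΔV = Sy × A × Δh = 0.023 × 2.14 × 10^8 × 3.1 = 1.526 × 10^7 m³
t = ΔV / Q = 1.526 × 10^7 m³ / 22000 m³/d = 693.6 d
t = 693.6 d ≈ 99.08 weeks

t ≈ 99.1 weeks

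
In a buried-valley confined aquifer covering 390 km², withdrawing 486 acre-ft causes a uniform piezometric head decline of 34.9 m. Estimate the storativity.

S ≈ 4.4 × 10^-5

A = 390 km² = 3.9 × 10^8 m²
ΔV = 486 acre-ft = 5.995 × 10^5 m³
S = ΔV / (A × Δh) = 5.995 × 10^5 m³ / (3.9 × 10^8 m² × 34.9 m) = 4.404 × 10^-5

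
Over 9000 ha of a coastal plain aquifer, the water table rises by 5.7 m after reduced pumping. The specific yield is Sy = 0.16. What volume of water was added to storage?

ΔV ≈ 8.21 × 10^7 m³

A = 9000 ha = 9 × 10^7 m²
ΔV = Sy × A × Δh = 0.16 × 9 × 10^7 m² × 5.7 m = 8.208 × 10^7 m³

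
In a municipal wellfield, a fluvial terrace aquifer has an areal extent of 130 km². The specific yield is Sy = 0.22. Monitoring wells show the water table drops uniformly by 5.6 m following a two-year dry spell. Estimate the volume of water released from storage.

ΔV ≈ 1.6 × 10^8 m³

A = 130 km² = 1.3 × 10^8 m²
ΔV = Sy × A × Δh = 0.22 × 1.3 × 10^8 m² × 5.6 m = 1.602 × 10^8 m³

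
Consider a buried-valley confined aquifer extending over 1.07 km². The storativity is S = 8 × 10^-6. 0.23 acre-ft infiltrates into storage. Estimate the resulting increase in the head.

A = 1.07 km² = 1.07 × 10^6 m²
ΔV = 0.23 acre-ft = 283.7 m³
Δh = ΔV / (S × A) = 283.7 m³ / (8 × 10^-6 × 1.07 × 10^6 m²) = 33.14 m

Δh ≈ 33.1 m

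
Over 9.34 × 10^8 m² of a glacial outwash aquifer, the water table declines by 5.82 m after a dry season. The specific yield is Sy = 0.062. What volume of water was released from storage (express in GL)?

ΔV = Sy × A × Δh = 0.062 × 9.34 × 10^8 m² × 5.82 m = 3.37 × 10^8 m³
ΔV = 3.37 × 10^8 m³ = 337 GL

ΔV ≈ 337 GL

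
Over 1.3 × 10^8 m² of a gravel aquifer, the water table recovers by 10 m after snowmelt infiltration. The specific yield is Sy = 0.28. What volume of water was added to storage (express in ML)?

ΔV = Sy × A × Δh = 0.28 × 1.3 × 10^8 m² × 10 m = 3.64 × 10^8 m³
ΔV = 3.64 × 10^8 m³ = 3.64 × 10^5 ML

ΔV ≈ 3.64 × 10^5 ML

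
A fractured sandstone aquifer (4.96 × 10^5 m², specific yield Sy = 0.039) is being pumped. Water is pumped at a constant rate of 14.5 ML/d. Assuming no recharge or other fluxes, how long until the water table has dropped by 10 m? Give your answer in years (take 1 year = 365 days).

t ≈ 0.0365 years

ΔV = Sy × A × Δh = 0.039 × 4.96 × 10^5 × 10 = 1.934 × 10^5 m³
Q = 14.5 ML/d = 14500 m³/d
t = ΔV / Q = 1.934 × 10^5 m³ / 14500 m³/d = 13.34 d
t = 13.34 d ≈ 0.03655 years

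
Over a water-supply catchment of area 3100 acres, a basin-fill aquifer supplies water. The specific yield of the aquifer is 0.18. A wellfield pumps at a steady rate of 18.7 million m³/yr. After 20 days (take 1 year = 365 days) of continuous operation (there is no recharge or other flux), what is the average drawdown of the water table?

Δh ≈ 0.454 m

A = 3100 acres = 1.255 × 10^7 m²
Q = 18.7 million m³/yr = 51230 m³/d
ΔV = Q × t = 51230 m³/d × 20 d = 1.025 × 10^6 m³
Δh = ΔV / (Sy × A) = 1.025 × 10^6 / (0.18 × 1.255 × 10^7) = 0.4538 m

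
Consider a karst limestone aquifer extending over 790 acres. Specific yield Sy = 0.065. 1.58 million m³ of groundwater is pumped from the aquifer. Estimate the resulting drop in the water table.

Δh ≈ 7.6 m

A = 790 acres = 3.197 × 10^6 m²
ΔV = 1.58 million m³ = 1.58 × 10^6 m³
Δh = ΔV / (Sy × A) = 1.58 × 10^6 m³ / (0.065 × 3.197 × 10^6 m²) = 7.603 m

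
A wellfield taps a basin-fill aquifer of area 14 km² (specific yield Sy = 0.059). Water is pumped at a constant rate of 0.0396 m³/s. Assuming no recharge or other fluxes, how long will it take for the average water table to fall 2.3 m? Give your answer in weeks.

t ≈ 79.3 weeks

A = 14 km² = 1.4 × 10^7 m²
ΔV = Sy × A × Δh = 0.059 × 1.4 × 10^7 × 2.3 = 1.9 × 10^6 m³
Q = 0.0396 m³/s = 3421 m³/d
t = ΔV / Q = 1.9 × 10^6 m³ / 3421 m³/d = 555.3 d
t = 555.3 d ≈ 79.32 weeks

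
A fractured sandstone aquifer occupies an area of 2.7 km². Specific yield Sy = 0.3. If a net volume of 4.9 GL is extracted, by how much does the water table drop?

A = 2.7 km² = 2.7 × 10^6 m²
ΔV = 4.9 GL = 4.9 × 10^6 m³
Δh = ΔV / (Sy × A) = 4.9 × 10^6 m³ / (0.3 × 2.7 × 10^6 m²) = 6.049 m

Δh ≈ 6.05 m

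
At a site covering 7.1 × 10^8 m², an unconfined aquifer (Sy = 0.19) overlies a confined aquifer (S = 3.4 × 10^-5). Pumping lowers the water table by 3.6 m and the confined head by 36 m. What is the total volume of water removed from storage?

ΔV ≈ 4.87 × 10^8 m³

Unconfined: ΔV_u = Sy × A × Δh_u = 0.19 × 7.1 × 10^8 × 3.6 = 4.856 × 10^8 m³
Confined: ΔV_c = S × A × Δh_c = 3.4 × 10^-5 × 7.1 × 10^8 × 36 = 8.69 × 10^5 m³
Total ΔV = 4.856 × 10^8 + 8.69 × 10^5 = 4.865 × 10^8 m³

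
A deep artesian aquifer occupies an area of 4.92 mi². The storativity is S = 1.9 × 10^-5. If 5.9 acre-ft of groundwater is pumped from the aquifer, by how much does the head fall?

A = 4.92 mi² = 1.274 × 10^7 m²
ΔV = 5.9 acre-ft = 7278 m³
Δh = ΔV / (S × A) = 7278 m³ / (1.9 × 10^-5 × 1.274 × 10^7 m²) = 30.06 m

Δh ≈ 30.1 m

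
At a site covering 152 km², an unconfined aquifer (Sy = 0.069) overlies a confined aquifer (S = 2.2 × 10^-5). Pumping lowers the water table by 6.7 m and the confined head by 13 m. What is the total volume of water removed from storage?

A = 152 km² = 1.52 × 10^8 m²
Unconfined: ΔV_u = Sy × A × Δh_u = 0.069 × 1.52 × 10^8 × 6.7 = 7.027 × 10^7 m³
Confined: ΔV_c = S × A × Δh_c = 2.2 × 10^-5 × 1.52 × 10^8 × 13 = 43470 m³
Total ΔV = 7.027 × 10^7 + 43470 = 7.031 × 10^7 m³

ΔV ≈ 7.03 × 10^7 m³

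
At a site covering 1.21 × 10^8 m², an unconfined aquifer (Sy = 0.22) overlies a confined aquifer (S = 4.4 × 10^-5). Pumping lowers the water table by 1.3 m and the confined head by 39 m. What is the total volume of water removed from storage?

ΔV ≈ 3.48 × 10^7 m³

Unconfined: ΔV_u = Sy × A × Δh_u = 0.22 × 1.21 × 10^8 × 1.3 = 3.461 × 10^7 m³
Confined: ΔV_c = S × A × Δh_c = 4.4 × 10^-5 × 1.21 × 10^8 × 39 = 2.076 × 10^5 m³
Total ΔV = 3.461 × 10^7 + 2.076 × 10^5 = 3.481 × 10^7 m³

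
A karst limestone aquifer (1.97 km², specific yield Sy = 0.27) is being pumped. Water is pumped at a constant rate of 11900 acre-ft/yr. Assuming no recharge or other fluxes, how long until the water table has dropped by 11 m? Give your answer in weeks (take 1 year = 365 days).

t ≈ 20.8 weeks

A = 1.97 km² = 1.97 × 10^6 m²
ΔV = Sy × A × Δh = 0.27 × 1.97 × 10^6 × 11 = 5.851 × 10^6 m³
Q = 11900 acre-ft/yr = 40210 m³/d
t = ΔV / Q = 5.851 × 10^6 m³ / 40210 m³/d = 145.5 d
t = 145.5 d ≈ 20.78 weeks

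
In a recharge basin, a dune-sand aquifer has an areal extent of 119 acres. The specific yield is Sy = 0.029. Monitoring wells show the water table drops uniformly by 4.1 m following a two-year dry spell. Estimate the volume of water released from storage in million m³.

ΔV ≈ 0.0573 million m³

A = 119 acres = 4.816 × 10^5 m²
ΔV = Sy × A × Δh = 0.029 × 4.816 × 10^5 m² × 4.1 m = 57260 m³
ΔV = 57260 m³ = 0.05726 million m³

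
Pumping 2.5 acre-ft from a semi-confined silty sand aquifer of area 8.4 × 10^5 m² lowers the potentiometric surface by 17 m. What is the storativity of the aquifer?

S ≈ 2.2 × 10^-4

ΔV = 2.5 acre-ft = 3084 m³
S = ΔV / (A × Δh) = 3084 m³ / (8.4 × 10^5 m² × 17 m) = 2.159 × 10^-4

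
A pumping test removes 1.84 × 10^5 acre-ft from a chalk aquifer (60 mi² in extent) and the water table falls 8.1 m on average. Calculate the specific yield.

A = 60 mi² = 1.554 × 10^8 m²
ΔV = 1.84 × 10^5 acre-ft = 2.27 × 10^8 m³
Sy = ΔV / (A × Δh) = 2.27 × 10^8 m³ / (1.554 × 10^8 m² × 8.1 m) = 0.1803

Sy ≈ 0.18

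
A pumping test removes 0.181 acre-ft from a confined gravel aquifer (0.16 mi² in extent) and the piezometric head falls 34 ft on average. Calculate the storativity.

A = 0.16 mi² = 4.144 × 10^5 m²
Δh = 34 ft = 10.36 m
ΔV = 0.181 acre-ft = 223.3 m³
S = ΔV / (A × Δh) = 223.3 m³ / (4.144 × 10^5 m² × 10.36 m) = 5.199 × 10^-5

S ≈ 5.2 × 10^-5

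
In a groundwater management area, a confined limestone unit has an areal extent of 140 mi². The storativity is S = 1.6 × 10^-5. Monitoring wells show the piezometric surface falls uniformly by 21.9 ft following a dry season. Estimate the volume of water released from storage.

A = 140 mi² = 3.626 × 10^8 m²
Δh = 21.9 ft = 6.675 m
ΔV = S × A × Δh = 1.6 × 10^-5 × 3.626 × 10^8 m² × 6.675 m = 38730 m³

ΔV ≈ 38700 m³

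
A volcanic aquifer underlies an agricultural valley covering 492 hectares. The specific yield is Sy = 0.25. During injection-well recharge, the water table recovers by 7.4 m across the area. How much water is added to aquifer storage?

A = 492 hectares = 4.92 × 10^6 m²
ΔV = Sy × A × Δh = 0.25 × 4.92 × 10^6 m² × 7.4 m = 9.102 × 10^6 m³

ΔV ≈ 9.1 × 10^6 m³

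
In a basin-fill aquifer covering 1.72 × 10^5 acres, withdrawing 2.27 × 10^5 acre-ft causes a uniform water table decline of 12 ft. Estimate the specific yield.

A = 1.72 × 10^5 acres = 6.961 × 10^8 m²
Δh = 12 ft = 3.658 m
ΔV = 2.27 × 10^5 acre-ft = 2.8 × 10^8 m³
Sy = ΔV / (A × Δh) = 2.8 × 10^8 m³ / (6.961 × 10^8 m² × 3.658 m) = 0.11

Sy ≈ 0.11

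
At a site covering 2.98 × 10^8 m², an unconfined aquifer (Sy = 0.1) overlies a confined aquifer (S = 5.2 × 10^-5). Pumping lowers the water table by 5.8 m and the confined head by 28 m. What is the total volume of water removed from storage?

Unconfined: ΔV_u = Sy × A × Δh_u = 0.1 × 2.98 × 10^8 × 5.8 = 1.728 × 10^8 m³
Confined: ΔV_c = S × A × Δh_c = 5.2 × 10^-5 × 2.98 × 10^8 × 28 = 4.339 × 10^5 m³
Total ΔV = 1.728 × 10^8 + 4.339 × 10^5 = 1.733 × 10^8 m³

ΔV ≈ 1.73 × 10^8 m³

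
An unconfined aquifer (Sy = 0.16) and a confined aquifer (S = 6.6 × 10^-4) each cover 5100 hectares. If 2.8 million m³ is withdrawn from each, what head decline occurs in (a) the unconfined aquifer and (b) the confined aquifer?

A = 5100 hectares = 5.1 × 10^7 m²
ΔV = 2.8 million m³ = 2.8 × 10^6 m³
Unconfined: Δh_u = ΔV/(Sy·A) = 2.8 × 10^6/(0.16 × 5.1 × 10^7) = 0.3431 m
Confined: Δh_c = ΔV/(S·A) = 2.8 × 10^6/(6.6 × 10^-4 × 5.1 × 10^7) = 83.18 m

Δh_u ≈ 0.343 m; Δh_c ≈ 83.2 m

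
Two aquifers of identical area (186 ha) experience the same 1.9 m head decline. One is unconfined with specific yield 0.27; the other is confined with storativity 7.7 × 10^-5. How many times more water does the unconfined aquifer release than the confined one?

A = 186 ha = 1.86 × 10^6 m²
Unconfined: ΔV_u = Sy × A × Δh = 0.27 × 1.86 × 10^6 × 1.9 = 9.542 × 10^5 m³
Confined: ΔV_c = S × A × Δh = 7.7 × 10^-5 × 1.86 × 10^6 × 1.9 = 272.1 m³
Ratio = ΔV_u / ΔV_c = Sy / S = 0.27 / 7.7 × 10^-5 = 3506

ΔV_u / ΔV_c ≈ 3510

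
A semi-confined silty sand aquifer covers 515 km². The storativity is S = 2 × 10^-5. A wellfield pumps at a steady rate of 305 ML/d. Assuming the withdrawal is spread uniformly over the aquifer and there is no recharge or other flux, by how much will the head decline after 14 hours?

A = 515 km² = 5.15 × 10^8 m²
Q = 305 ML/d = 3.05 × 10^5 m³/d
t = 14 hours = 0.5833 d
ΔV = Q × t = 3.05 × 10^5 m³/d × 0.5833 d = 1.779 × 10^5 m³
Δh = ΔV / (S × A) = 1.779 × 10^5 / (2 × 10^-5 × 5.15 × 10^8) = 17.27 m

Δh ≈ 17.3 m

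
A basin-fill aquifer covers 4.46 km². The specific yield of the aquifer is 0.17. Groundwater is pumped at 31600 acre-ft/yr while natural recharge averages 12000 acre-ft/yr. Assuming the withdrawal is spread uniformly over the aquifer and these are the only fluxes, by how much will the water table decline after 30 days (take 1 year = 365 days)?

Δh ≈ 2.62 m

A = 4.46 km² = 4.46 × 10^6 m²
Net abstraction = 31600 − 12000 = 19600 acre-ft/yr
Q_net = 19600 acre-ft/yr = 66240 m³/d
ΔV = Q × t = 66240 m³/d × 30 d = 1.987 × 10^6 m³
Δh = ΔV / (Sy × A) = 1.987 × 10^6 / (0.17 × 4.46 × 10^6) = 2.621 m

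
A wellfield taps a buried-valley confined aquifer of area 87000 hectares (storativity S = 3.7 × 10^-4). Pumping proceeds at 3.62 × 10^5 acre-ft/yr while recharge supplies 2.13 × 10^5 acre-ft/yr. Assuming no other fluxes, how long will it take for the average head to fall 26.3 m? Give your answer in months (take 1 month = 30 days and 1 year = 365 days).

A = 87000 hectares = 8.7 × 10^8 m²
ΔV = S × A × Δh = 3.7 × 10^-4 × 8.7 × 10^8 × 26.3 = 8.466 × 10^6 m³
Net withdrawal = 3.62 × 10^5 − 2.13 × 10^5 = 1.49 × 10^5 acre-ft/yr = 5.035 × 10^5 m³/d
t = ΔV / Q = 8.466 × 10^6 m³ / 5.035 × 10^5 m³/d = 16.81 d
t = 16.81 d ≈ 0.5604 months

t ≈ 0.56 months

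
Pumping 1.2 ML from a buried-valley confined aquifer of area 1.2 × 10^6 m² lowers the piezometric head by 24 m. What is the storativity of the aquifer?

ΔV = 1.2 ML = 1200 m³
S = ΔV / (A × Δh) = 1200 m³ / (1.2 × 10^6 m² × 24 m) = 4.167 × 10^-5

S ≈ 4.2 × 10^-5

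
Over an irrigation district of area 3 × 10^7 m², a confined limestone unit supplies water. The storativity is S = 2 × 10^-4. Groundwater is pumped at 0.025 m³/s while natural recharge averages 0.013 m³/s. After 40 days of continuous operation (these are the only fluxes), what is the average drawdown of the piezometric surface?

Net abstraction = 0.025 − 0.013 = 0.012 m³/s
Q_net = 0.012 m³/s = 1037 m³/d
ΔV = Q × t = 1037 m³/d × 40 d = 41470 m³
Δh = ΔV / (S × A) = 41470 / (2 × 10^-4 × 3 × 10^7) = 6.912 m

Δh ≈ 6.91 m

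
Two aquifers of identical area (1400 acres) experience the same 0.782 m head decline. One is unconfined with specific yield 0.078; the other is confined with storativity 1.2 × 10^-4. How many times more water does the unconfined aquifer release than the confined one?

ΔV_u / ΔV_c ≈ 650

A = 1400 acres = 5.666 × 10^6 m²
Unconfined: ΔV_u = Sy × A × Δh = 0.078 × 5.666 × 10^6 × 0.782 = 3.456 × 10^5 m³
Confined: ΔV_c = S × A × Δh = 1.2 × 10^-4 × 5.666 × 10^6 × 0.782 = 531.7 m³
Ratio = ΔV_u / ΔV_c = Sy / S = 0.078 / 1.2 × 10^-4 = 650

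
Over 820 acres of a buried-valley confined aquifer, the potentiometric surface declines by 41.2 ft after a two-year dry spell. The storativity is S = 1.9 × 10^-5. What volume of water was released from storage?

A = 820 acres = 3.318 × 10^6 m²
Δh = 41.2 ft = 12.56 m
ΔV = S × A × Δh = 1.9 × 10^-5 × 3.318 × 10^6 m² × 12.56 m = 791.8 m³

ΔV ≈ 792 m³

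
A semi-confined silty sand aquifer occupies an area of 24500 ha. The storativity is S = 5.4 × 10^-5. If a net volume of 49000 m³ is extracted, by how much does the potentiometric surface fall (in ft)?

A = 24500 ha = 2.45 × 10^8 m²
Δh = ΔV / (S × A) = 49000 m³ / (5.4 × 10^-5 × 2.45 × 10^8 m²) = 3.704 m
Δh = 3.704 m = 12.15 ft

Δh ≈ 12.2 ft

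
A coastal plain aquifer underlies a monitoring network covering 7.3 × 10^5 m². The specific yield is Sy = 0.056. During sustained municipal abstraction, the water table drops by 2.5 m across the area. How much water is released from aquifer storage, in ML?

ΔV ≈ 102 ML

ΔV = Sy × A × Δh = 0.056 × 7.3 × 10^5 m² × 2.5 m = 1.022 × 10^5 m³
ΔV = 1.022 × 10^5 m³ = 102.2 ML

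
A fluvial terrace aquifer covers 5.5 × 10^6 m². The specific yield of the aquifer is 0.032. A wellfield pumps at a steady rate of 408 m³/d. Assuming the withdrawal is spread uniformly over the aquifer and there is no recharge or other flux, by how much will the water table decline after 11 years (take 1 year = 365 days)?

t = 11 years = 4015 d
ΔV = Q × t = 408 m³/d × 4015 d = 1.638 × 10^6 m³
Δh = ΔV / (Sy × A) = 1.638 × 10^6 / (0.032 × 5.5 × 10^6) = 9.307 m

Δh ≈ 9.31 m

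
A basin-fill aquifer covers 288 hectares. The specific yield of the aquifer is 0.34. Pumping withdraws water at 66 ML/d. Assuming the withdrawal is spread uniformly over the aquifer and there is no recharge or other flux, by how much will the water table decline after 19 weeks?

Δh ≈ 8.96 m

A = 288 hectares = 2.88 × 10^6 m²
Q = 66 ML/d = 66000 m³/d
t = 19 weeks = 133 d
ΔV = Q × t = 66000 m³/d × 133 d = 8.778 × 10^6 m³
Δh = ΔV / (Sy × A) = 8.778 × 10^6 / (0.34 × 2.88 × 10^6) = 8.964 m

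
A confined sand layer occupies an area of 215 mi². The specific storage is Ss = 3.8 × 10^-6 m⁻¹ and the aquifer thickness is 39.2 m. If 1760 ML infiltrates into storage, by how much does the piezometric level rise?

Δh ≈ 21.2 m

S = Ss × b = 3.8 × 10^-6 m⁻¹ × 39.2 m = 1.49 × 10^-4
A = 215 mi² = 5.568 × 10^8 m²
ΔV = 1760 ML = 1.76 × 10^6 m³
Δh = ΔV / (S × A) = 1.76 × 10^6 m³ / (1.49 × 10^-4 × 5.568 × 10^8 m²) = 21.22 m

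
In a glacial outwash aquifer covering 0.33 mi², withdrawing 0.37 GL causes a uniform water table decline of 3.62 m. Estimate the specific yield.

A = 0.33 mi² = 8.547 × 10^5 m²
ΔV = 0.37 GL = 3.7 × 10^5 m³
Sy = ΔV / (A × Δh) = 3.7 × 10^5 m³ / (8.547 × 10^5 m² × 3.62 m) = 0.1196

Sy ≈ 0.12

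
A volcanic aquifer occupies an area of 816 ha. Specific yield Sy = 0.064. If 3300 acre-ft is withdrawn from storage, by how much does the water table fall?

A = 816 ha = 8.16 × 10^6 m²
ΔV = 3300 acre-ft = 4.07 × 10^6 m³
Δh = ΔV / (Sy × A) = 4.07 × 10^6 m³ / (0.064 × 8.16 × 10^6 m²) = 7.794 m

Δh ≈ 7.79 m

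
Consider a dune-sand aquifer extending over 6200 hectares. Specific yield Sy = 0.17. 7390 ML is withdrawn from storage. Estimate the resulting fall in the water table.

Δh ≈ 0.701 m

A = 6200 hectares = 6.2 × 10^7 m²
ΔV = 7390 ML = 7.39 × 10^6 m³
Δh = ΔV / (Sy × A) = 7.39 × 10^6 m³ / (0.17 × 6.2 × 10^7 m²) = 0.7011 m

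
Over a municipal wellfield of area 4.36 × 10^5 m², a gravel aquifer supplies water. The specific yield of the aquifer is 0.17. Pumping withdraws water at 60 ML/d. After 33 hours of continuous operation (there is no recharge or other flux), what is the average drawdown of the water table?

Δh ≈ 1.11 m

Q = 60 ML/d = 60000 m³/d
t = 33 hours = 1.375 d
ΔV = Q × t = 60000 m³/d × 1.375 d = 82500 m³
Δh = ΔV / (Sy × A) = 82500 / (0.17 × 4.36 × 10^5) = 1.113 m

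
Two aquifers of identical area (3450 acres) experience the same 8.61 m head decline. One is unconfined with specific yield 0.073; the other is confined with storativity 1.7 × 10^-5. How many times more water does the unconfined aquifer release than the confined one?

ΔV_u / ΔV_c ≈ 4290

A = 3450 acres = 1.396 × 10^7 m²
Unconfined: ΔV_u = Sy × A × Δh = 0.073 × 1.396 × 10^7 × 8.61 = 8.775 × 10^6 m³
Confined: ΔV_c = S × A × Δh = 1.7 × 10^-5 × 1.396 × 10^7 × 8.61 = 2044 m³
Ratio = ΔV_u / ΔV_c = Sy / S = 0.073 / 1.7 × 10^-5 = 4294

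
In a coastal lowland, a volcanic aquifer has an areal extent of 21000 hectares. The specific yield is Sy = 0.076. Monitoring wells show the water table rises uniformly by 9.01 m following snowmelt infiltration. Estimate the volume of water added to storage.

A = 21000 hectares = 2.1 × 10^8 m²
ΔV = Sy × A × Δh = 0.076 × 2.1 × 10^8 m² × 9.01 m = 1.438 × 10^8 m³

ΔV ≈ 1.44 × 10^8 m³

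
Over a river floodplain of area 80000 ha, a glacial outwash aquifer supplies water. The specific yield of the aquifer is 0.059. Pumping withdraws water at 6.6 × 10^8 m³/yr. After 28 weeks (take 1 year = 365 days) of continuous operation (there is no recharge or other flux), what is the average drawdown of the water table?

Δh ≈ 7.51 m

A = 80000 ha = 8 × 10^8 m²
Q = 6.6 × 10^8 m³/yr = 1.808 × 10^6 m³/d
t = 28 weeks = 196 d
ΔV = Q × t = 1.808 × 10^6 m³/d × 196 d = 3.544 × 10^8 m³
Δh = ΔV / (Sy × A) = 3.544 × 10^8 / (0.059 × 8 × 10^8) = 7.509 m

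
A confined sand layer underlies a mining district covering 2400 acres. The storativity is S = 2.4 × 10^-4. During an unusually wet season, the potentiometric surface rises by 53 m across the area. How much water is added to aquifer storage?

ΔV ≈ 1.24 × 10^5 m³

A = 2400 acres = 9.712 × 10^6 m²
ΔV = S × A × Δh = 2.4 × 10^-4 × 9.712 × 10^6 m² × 53 m = 1.235 × 10^5 m³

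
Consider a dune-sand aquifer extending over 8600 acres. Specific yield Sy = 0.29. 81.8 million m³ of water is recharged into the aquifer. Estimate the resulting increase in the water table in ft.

A = 8600 acres = 3.48 × 10^7 m²
ΔV = 81.8 million m³ = 8.18 × 10^7 m³
Δh = ΔV / (Sy × A) = 8.18 × 10^7 m³ / (0.29 × 3.48 × 10^7 m²) = 8.105 m
Δh = 8.105 m = 26.59 ft

Δh ≈ 26.6 ft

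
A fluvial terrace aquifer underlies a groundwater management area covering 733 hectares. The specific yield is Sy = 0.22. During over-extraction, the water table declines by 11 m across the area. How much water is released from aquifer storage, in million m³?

ΔV ≈ 17.7 million m³

A = 733 hectares = 7.33 × 10^6 m²
ΔV = Sy × A × Δh = 0.22 × 7.33 × 10^6 m² × 11 m = 1.774 × 10^7 m³
ΔV = 1.774 × 10^7 m³ = 17.74 million m³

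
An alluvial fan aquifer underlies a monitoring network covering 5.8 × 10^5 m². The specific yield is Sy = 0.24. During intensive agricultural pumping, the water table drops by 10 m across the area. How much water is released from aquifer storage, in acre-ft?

ΔV ≈ 1130 acre-ft

ΔV = Sy × A × Δh = 0.24 × 5.8 × 10^5 m² × 10 m = 1.392 × 10^6 m³
ΔV = 1.392 × 10^6 m³ = 1129 acre-ft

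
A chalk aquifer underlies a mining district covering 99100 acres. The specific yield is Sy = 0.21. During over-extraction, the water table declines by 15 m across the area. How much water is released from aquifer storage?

ΔV ≈ 1.26 × 10^9 m³

A = 99100 acres = 4.01 × 10^8 m²
ΔV = Sy × A × Δh = 0.21 × 4.01 × 10^8 m² × 15 m = 1.263 × 10^9 m³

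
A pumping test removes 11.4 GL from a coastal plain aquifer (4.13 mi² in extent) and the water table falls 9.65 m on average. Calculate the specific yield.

A = 4.13 mi² = 1.07 × 10^7 m²
ΔV = 11.4 GL = 1.14 × 10^7 m³
Sy = ΔV / (A × Δh) = 1.14 × 10^7 m³ / (1.07 × 10^7 m² × 9.65 m) = 0.1104

Sy ≈ 0.11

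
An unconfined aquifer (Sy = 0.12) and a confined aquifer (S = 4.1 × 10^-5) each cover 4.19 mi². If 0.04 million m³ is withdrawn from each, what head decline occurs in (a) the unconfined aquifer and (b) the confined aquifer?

A = 4.19 mi² = 1.085 × 10^7 m²
ΔV = 0.04 million m³ = 40000 m³
Unconfined: Δh_u = ΔV/(Sy·A) = 40000/(0.12 × 1.085 × 10^7) = 0.03072 m
Confined: Δh_c = ΔV/(S·A) = 40000/(4.1 × 10^-5 × 1.085 × 10^7) = 89.9 m

Δh_u ≈ 0.0307 m; Δh_c ≈ 89.9 m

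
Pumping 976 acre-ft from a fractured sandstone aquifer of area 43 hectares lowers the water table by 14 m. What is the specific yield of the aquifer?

Sy ≈ 0.2

A = 43 hectares = 4.3 × 10^5 m²
ΔV = 976 acre-ft = 1.204 × 10^6 m³
Sy = ΔV / (A × Δh) = 1.204 × 10^6 m³ / (4.3 × 10^5 m² × 14 m) = 0.2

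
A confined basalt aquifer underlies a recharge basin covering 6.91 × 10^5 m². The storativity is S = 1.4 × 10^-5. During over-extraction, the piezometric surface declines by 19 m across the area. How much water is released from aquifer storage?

ΔV = S × A × Δh = 1.4 × 10^-5 × 6.91 × 10^5 m² × 19 m = 183.8 m³

ΔV ≈ 184 m³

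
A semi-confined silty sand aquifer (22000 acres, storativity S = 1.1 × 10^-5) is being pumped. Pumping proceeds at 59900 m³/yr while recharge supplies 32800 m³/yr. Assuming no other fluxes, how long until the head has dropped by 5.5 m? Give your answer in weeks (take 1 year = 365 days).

t ≈ 10.4 weeks

A = 22000 acres = 8.903 × 10^7 m²
ΔV = S × A × Δh = 1.1 × 10^-5 × 8.903 × 10^7 × 5.5 = 5386 m³
Net withdrawal = 59900 − 32800 = 27100 m³/yr = 74.25 m³/d
t = ΔV / Q = 5386 m³ / 74.25 m³/d = 72.55 d
t = 72.55 d ≈ 10.36 weeks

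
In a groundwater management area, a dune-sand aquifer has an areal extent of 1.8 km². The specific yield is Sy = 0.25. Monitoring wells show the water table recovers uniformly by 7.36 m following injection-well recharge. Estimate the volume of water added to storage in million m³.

ΔV ≈ 3.31 million m³

A = 1.8 km² = 1.8 × 10^6 m²
ΔV = Sy × A × Δh = 0.25 × 1.8 × 10^6 m² × 7.36 m = 3.312 × 10^6 m³
ΔV = 3.312 × 10^6 m³ = 3.312 million m³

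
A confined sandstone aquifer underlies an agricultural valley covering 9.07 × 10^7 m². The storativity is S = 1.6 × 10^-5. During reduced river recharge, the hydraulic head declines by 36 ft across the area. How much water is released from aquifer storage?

ΔV ≈ 15900 m³

Δh = 36 ft = 10.97 m
ΔV = S × A × Δh = 1.6 × 10^-5 × 9.07 × 10^7 m² × 10.97 m = 15920 m³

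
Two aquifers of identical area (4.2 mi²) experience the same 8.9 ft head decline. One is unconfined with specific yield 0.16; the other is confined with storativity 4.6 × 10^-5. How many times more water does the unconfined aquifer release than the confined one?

ΔV_u / ΔV_c ≈ 3480

A = 4.2 mi² = 1.088 × 10^7 m²
Δh = 8.9 ft = 2.713 m
Unconfined: ΔV_u = Sy × A × Δh = 0.16 × 1.088 × 10^7 × 2.713 = 4.721 × 10^6 m³
Confined: ΔV_c = S × A × Δh = 4.6 × 10^-5 × 1.088 × 10^7 × 2.713 = 1357 m³
Ratio = ΔV_u / ΔV_c = Sy / S = 0.16 / 4.6 × 10^-5 = 3478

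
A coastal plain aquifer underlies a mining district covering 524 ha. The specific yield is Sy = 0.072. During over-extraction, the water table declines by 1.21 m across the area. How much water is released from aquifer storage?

A = 524 ha = 5.24 × 10^6 m²
ΔV = Sy × A × Δh = 0.072 × 5.24 × 10^6 m² × 1.21 m = 4.565 × 10^5 m³

ΔV ≈ 4.57 × 10^5 m³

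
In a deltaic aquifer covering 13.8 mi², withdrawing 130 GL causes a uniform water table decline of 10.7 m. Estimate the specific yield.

A = 13.8 mi² = 3.574 × 10^7 m²
ΔV = 130 GL = 1.3 × 10^8 m³
Sy = ΔV / (A × Δh) = 1.3 × 10^8 m³ / (3.574 × 10^7 m² × 10.7 m) = 0.3399

Sy ≈ 0.34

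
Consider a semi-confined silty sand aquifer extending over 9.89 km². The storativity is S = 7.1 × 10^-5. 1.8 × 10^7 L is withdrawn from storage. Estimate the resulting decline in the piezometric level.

Δh ≈ 25.6 m

A = 9.89 km² = 9.89 × 10^6 m²
ΔV = 1.8 × 10^7 L = 18000 m³
Δh = ΔV / (S × A) = 18000 m³ / (7.1 × 10^-5 × 9.89 × 10^6 m²) = 25.63 m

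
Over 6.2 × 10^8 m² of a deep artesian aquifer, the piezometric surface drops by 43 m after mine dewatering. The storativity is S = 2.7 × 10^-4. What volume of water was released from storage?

ΔV = S × A × Δh = 2.7 × 10^-4 × 6.2 × 10^8 m² × 43 m = 7.198 × 10^6 m³

ΔV ≈ 7.2 × 10^6 m³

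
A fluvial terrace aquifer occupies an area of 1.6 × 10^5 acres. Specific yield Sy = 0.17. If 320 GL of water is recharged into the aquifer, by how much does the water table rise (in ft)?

A = 1.6 × 10^5 acres = 6.475 × 10^8 m²
ΔV = 320 GL = 3.2 × 10^8 m³
Δh = ΔV / (Sy × A) = 3.2 × 10^8 m³ / (0.17 × 6.475 × 10^8 m²) = 2.907 m
Δh = 2.907 m = 9.538 ft

Δh ≈ 9.54 ft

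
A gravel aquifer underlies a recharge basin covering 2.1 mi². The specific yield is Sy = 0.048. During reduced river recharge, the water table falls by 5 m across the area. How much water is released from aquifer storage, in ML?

A = 2.1 mi² = 5.439 × 10^6 m²
ΔV = Sy × A × Δh = 0.048 × 5.439 × 10^6 m² × 5 m = 1.305 × 10^6 m³
ΔV = 1.305 × 10^6 m³ = 1305 ML

ΔV ≈ 1310 ML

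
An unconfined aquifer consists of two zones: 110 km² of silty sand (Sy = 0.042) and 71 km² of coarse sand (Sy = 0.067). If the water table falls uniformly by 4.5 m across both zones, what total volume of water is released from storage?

ΔV ≈ 4.22 × 10^7 m³

A₁ = 110 km² = 1.1 × 10^8 m²; A₂ = 71 km² = 7.1 × 10^7 m²
ΔV₁ = 0.042 × 1.1 × 10^8 × 4.5 = 2.079 × 10^7 m³
ΔV₂ = 0.067 × 7.1 × 10^7 × 4.5 = 2.141 × 10^7 m³
ΔV = ΔV₁ + ΔV₂ = 4.22 × 10^7 m³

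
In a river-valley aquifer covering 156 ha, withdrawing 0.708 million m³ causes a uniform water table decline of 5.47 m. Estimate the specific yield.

Sy ≈ 0.083

A = 156 ha = 1.56 × 10^6 m²
ΔV = 0.708 million m³ = 7.08 × 10^5 m³
Sy = ΔV / (A × Δh) = 7.08 × 10^5 m³ / (1.56 × 10^6 m² × 5.47 m) = 0.08297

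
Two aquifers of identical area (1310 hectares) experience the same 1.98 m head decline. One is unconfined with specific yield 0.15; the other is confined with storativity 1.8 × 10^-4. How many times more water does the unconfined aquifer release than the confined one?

ΔV_u / ΔV_c ≈ 833

A = 1310 hectares = 1.31 × 10^7 m²
Unconfined: ΔV_u = Sy × A × Δh = 0.15 × 1.31 × 10^7 × 1.98 = 3.891 × 10^6 m³
Confined: ΔV_c = S × A × Δh = 1.8 × 10^-4 × 1.31 × 10^7 × 1.98 = 4669 m³
Ratio = ΔV_u / ΔV_c = Sy / S = 0.15 / 1.8 × 10^-4 = 833.3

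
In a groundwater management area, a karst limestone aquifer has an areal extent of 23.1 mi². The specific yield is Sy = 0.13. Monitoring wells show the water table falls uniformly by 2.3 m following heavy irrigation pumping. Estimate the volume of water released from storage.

ΔV ≈ 1.79 × 10^7 m³

A = 23.1 mi² = 5.983 × 10^7 m²
ΔV = Sy × A × Δh = 0.13 × 5.983 × 10^7 m² × 2.3 m = 1.789 × 10^7 m³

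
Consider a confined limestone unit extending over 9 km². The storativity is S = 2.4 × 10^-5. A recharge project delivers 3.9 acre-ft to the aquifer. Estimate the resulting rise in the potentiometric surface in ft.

A = 9 km² = 9 × 10^6 m²
ΔV = 3.9 acre-ft = 4811 m³
Δh = ΔV / (S × A) = 4811 m³ / (2.4 × 10^-5 × 9 × 10^6 m²) = 22.27 m
Δh = 22.27 m = 73.07 ft

Δh ≈ 73.1 ft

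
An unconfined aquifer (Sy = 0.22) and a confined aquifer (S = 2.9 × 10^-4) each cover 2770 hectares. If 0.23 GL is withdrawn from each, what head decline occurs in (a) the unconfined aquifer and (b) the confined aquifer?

Δh_u ≈ 0.0377 m; Δh_c ≈ 28.6 m

A = 2770 hectares = 2.77 × 10^7 m²
ΔV = 0.23 GL = 2.3 × 10^5 m³
Unconfined: Δh_u = ΔV/(Sy·A) = 2.3 × 10^5/(0.22 × 2.77 × 10^7) = 0.03774 m
Confined: Δh_c = ΔV/(S·A) = 2.3 × 10^5/(2.9 × 10^-4 × 2.77 × 10^7) = 28.63 m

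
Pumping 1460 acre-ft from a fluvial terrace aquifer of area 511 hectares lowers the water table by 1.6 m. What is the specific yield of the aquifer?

A = 511 hectares = 5.11 × 10^6 m²
ΔV = 1460 acre-ft = 1.801 × 10^6 m³
Sy = ΔV / (A × Δh) = 1.801 × 10^6 m³ / (5.11 × 10^6 m² × 1.6 m) = 0.2203

Sy ≈ 0.22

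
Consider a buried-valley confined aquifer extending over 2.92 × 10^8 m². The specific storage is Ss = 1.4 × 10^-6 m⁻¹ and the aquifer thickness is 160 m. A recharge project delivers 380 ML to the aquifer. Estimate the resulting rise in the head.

S = Ss × b = 1.4 × 10^-6 m⁻¹ × 160 m = 2.24 × 10^-4
ΔV = 380 ML = 3.8 × 10^5 m³
Δh = ΔV / (S × A) = 3.8 × 10^5 m³ / (2.24 × 10^-4 × 2.92 × 10^8 m²) = 5.81 m

Δh ≈ 5.81 m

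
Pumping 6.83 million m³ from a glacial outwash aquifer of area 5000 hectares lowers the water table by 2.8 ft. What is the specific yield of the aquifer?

Sy ≈ 0.16

A = 5000 hectares = 5 × 10^7 m²
Δh = 2.8 ft = 0.8534 m
ΔV = 6.83 million m³ = 6.83 × 10^6 m³
Sy = ΔV / (A × Δh) = 6.83 × 10^6 m³ / (5 × 10^7 m² × 0.8534 m) = 0.1601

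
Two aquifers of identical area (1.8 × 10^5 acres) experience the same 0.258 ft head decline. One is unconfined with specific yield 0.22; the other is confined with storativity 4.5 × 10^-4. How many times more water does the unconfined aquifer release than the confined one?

A = 1.8 × 10^5 acres = 7.284 × 10^8 m²
Δh = 0.258 ft = 0.07864 m
Unconfined: ΔV_u = Sy × A × Δh = 0.22 × 7.284 × 10^8 × 0.07864 = 1.26 × 10^7 m³
Confined: ΔV_c = S × A × Δh = 4.5 × 10^-4 × 7.284 × 10^8 × 0.07864 = 25780 m³
Ratio = ΔV_u / ΔV_c = Sy / S = 0.22 / 4.5 × 10^-4 = 488.9

ΔV_u / ΔV_c ≈ 489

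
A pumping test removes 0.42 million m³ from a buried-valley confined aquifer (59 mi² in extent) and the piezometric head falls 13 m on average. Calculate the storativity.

S ≈ 2.1 × 10^-4

A = 59 mi² = 1.528 × 10^8 m²
ΔV = 0.42 million m³ = 4.2 × 10^5 m³
S = ΔV / (A × Δh) = 4.2 × 10^5 m³ / (1.528 × 10^8 m² × 13 m) = 2.114 × 10^-4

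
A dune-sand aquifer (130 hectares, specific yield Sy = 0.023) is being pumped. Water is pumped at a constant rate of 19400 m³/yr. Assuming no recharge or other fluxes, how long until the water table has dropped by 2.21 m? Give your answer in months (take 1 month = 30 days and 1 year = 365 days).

A = 130 hectares = 1.3 × 10^6 m²
ΔV = Sy × A × Δh = 0.023 × 1.3 × 10^6 × 2.21 = 66080 m³
Q = 19400 m³/yr = 53.15 m³/d
t = ΔV / Q = 66080 m³ / 53.15 m³/d = 1243 d
t = 1243 d ≈ 41.44 months

t ≈ 41.4 months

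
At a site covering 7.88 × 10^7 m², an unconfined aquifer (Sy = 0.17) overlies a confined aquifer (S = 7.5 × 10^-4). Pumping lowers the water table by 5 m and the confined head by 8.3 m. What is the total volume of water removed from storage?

Unconfined: ΔV_u = Sy × A × Δh_u = 0.17 × 7.88 × 10^7 × 5 = 6.698 × 10^7 m³
Confined: ΔV_c = S × A × Δh_c = 7.5 × 10^-4 × 7.88 × 10^7 × 8.3 = 4.905 × 10^5 m³
Total ΔV = 6.698 × 10^7 + 4.905 × 10^5 = 6.747 × 10^7 m³

ΔV ≈ 6.75 × 10^7 m³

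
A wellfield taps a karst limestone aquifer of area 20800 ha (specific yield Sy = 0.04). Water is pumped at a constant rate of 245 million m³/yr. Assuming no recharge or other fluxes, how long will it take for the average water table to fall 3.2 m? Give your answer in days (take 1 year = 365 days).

A = 20800 ha = 2.08 × 10^8 m²
ΔV = Sy × A × Δh = 0.04 × 2.08 × 10^8 × 3.2 = 2.662 × 10^7 m³
Q = 245 million m³/yr = 6.712 × 10^5 m³/d
t = ΔV / Q = 2.662 × 10^7 m³ / 6.712 × 10^5 m³/d = 39.66 d

t ≈ 39.7 days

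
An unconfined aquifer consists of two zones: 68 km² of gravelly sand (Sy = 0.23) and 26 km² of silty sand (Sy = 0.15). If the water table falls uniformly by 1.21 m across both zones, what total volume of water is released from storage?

ΔV ≈ 2.36 × 10^7 m³

A₁ = 68 km² = 6.8 × 10^7 m²; A₂ = 26 km² = 2.6 × 10^7 m²
ΔV₁ = 0.23 × 6.8 × 10^7 × 1.21 = 1.892 × 10^7 m³
ΔV₂ = 0.15 × 2.6 × 10^7 × 1.21 = 4.719 × 10^6 m³
ΔV = ΔV₁ + ΔV₂ = 2.364 × 10^7 m³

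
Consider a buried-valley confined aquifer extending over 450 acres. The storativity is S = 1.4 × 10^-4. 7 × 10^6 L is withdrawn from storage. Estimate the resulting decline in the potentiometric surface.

Δh ≈ 27.5 m

A = 450 acres = 1.821 × 10^6 m²
ΔV = 7 × 10^6 L = 7000 m³
Δh = ΔV / (S × A) = 7000 m³ / (1.4 × 10^-4 × 1.821 × 10^6 m²) = 27.46 m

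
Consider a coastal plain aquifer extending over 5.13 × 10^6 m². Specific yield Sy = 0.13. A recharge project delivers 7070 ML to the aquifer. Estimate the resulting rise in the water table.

Δh ≈ 10.6 m

ΔV = 7070 ML = 7.07 × 10^6 m³
Δh = ΔV / (Sy × A) = 7.07 × 10^6 m³ / (0.13 × 5.13 × 10^6 m²) = 10.6 m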